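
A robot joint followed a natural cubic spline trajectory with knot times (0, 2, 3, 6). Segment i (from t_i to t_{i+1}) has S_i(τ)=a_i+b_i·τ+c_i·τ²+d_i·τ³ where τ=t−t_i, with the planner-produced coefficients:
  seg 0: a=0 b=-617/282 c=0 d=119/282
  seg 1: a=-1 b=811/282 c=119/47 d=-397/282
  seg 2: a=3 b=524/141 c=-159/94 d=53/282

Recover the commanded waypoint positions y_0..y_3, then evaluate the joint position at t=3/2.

y_0=0 y_1=-1 y_2=3 y_3=4
S(3/2) = -1397/752

y_0 = S_0(0) = a_0 = 0
y_1 = S_1(0) = a_1 = -1
y_2 = S_2(0) = a_2 = 3
y_3 = S_2(3) = 4
t_q=3/2 is in segment 0 (τ=3/2); S_0(τ)=-1397/752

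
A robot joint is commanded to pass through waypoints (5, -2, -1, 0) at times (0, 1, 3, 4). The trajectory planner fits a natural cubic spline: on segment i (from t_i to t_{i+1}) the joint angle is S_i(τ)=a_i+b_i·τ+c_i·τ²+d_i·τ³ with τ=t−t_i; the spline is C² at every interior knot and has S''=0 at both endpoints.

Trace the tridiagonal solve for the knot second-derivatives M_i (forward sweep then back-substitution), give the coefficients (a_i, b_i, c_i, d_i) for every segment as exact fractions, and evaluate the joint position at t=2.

  seg 0: a=5 b=-67/8 c=0 d=11/8
  seg 1: a=-2 b=-17/4 c=33/8 d=-7/8
  seg 2: a=-1 b=7/4 c=-9/8 d=3/8
S(2) = -3

Δ: Δ0=-7, Δ1=1/2, Δ2=1
row 1: diag=6, rhs=45; c'=1/3, d'=15/2
row 2: denom=6−2·1/3=16/3; d'=(3−2·15/2)/(16/3)=-9/4
back: M2=-9/4
back: M1=15/2−1/3·-9/4=33/4
M: M0=0, M1=33/4, M2=-9/4, M3=0
seg 0: a=5, c=M0/2=0, d=(M1−M0)/(6·1)=11/8, b=Δ0−h0·(2M0+M1)/6=-67/8
seg 1: a=-2, c=M1/2=33/8, d=(M2−M1)/(6·2)=-7/8, b=Δ1−h1·(2M1+M2)/6=-17/4
seg 2: a=-1, c=M2/2=-9/8, d=(M3−M2)/(6·1)=3/8, b=Δ2−h2·(2M2+M3)/6=7/4
t_q=2 → seg 1, τ=1; S=-2+-17/4·τ+33/8·τ²+-7/8·τ³=-3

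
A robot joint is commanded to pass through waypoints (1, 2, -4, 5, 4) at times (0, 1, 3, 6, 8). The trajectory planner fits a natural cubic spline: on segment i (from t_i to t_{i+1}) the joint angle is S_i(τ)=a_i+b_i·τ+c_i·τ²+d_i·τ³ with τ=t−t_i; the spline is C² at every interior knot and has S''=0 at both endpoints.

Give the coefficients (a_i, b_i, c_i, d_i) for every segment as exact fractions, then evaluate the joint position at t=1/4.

Δ: Δ0=1, Δ1=-3, Δ2=3, Δ3=-1/2
row 1: diag=6, rhs=-24; c'=1/3, d'=-4
row 2: denom=10−2·1/3=28/3; d'=(36−2·-4)/(28/3)=33/7
row 3: denom=10−3·9/28=253/28; d'=(-21−3·33/7)/(253/28)=-984/253
back: M3=-984/253
back: M2=33/7−9/28·-984/253=1509/253
back: M1=-4−1/3·1509/253=-1515/253
M: M0=0, M1=-1515/253, M2=1509/253, M3=-984/253, M4=0
seg 0: a=1, c=M0/2=0, d=(M1−M0)/(6·1)=-505/506, b=Δ0−h0·(2M0+M1)/6=1011/506
seg 1: a=2, c=M1/2=-1515/506, d=(M2−M1)/(6·2)=252/253, b=Δ1−h1·(2M1+M2)/6=-252/253
seg 2: a=-4, c=M2/2=1509/506, d=(M3−M2)/(6·3)=-277/506, b=Δ2−h2·(2M2+M3)/6=-258/253
seg 3: a=5, c=M3/2=-492/253, d=(M4−M3)/(6·2)=82/253, b=Δ3−h3·(2M3+M4)/6=1059/506
t_q=1/4 → seg 0, τ=1/4; S=1+1011/506·τ+0·τ²+-505/506·τ³=48055/32384

  seg 0: a=1 b=1011/506 c=0 d=-505/506
  seg 1: a=2 b=-252/253 c=-1515/506 d=252/253
  seg 2: a=-4 b=-258/253 c=1509/506 d=-277/506
  seg 3: a=5 b=1059/506 c=-492/253 d=82/253
S(1/4) = 48055/32384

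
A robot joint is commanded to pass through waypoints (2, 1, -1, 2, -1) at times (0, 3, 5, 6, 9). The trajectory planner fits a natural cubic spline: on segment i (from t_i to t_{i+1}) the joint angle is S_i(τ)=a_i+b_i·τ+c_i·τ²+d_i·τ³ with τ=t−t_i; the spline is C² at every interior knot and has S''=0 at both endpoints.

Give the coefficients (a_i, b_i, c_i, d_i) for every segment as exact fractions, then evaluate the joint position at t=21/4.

Δ: Δ0=-1/3, Δ1=-1, Δ2=3, Δ3=-1
row 1: diag=10, rhs=-4; c'=1/5, d'=-2/5
row 2: denom=6−2·1/5=28/5; d'=(24−2·-2/5)/(28/5)=31/7
row 3: denom=8−1·5/28=219/28; d'=(-24−1·31/7)/(219/28)=-796/219
back: M3=-796/219
back: M2=31/7−5/28·-796/219=1112/219
back: M1=-2/5−1/5·1112/219=-310/219
M: M0=0, M1=-310/219, M2=1112/219, M3=-796/219, M4=0
seg 0: a=2, c=M0/2=0, d=(M1−M0)/(6·3)=-155/1971, b=Δ0−h0·(2M0+M1)/6=82/219
seg 1: a=1, c=M1/2=-155/219, d=(M2−M1)/(6·2)=79/146, b=Δ1−h1·(2M1+M2)/6=-383/219
seg 2: a=-1, c=M2/2=556/219, d=(M3−M2)/(6·1)=-106/73, b=Δ2−h2·(2M2+M3)/6=419/219
seg 3: a=2, c=M3/2=-398/219, d=(M4−M3)/(6·3)=398/1971, b=Δ3−h3·(2M3+M4)/6=577/219
t_q=21/4 → seg 2, τ=1/4; S=-1+419/219·τ+556/219·τ²+-106/73·τ³=-901/2336

  seg 0: a=2 b=82/219 c=0 d=-155/1971
  seg 1: a=1 b=-383/219 c=-155/219 d=79/146
  seg 2: a=-1 b=419/219 c=556/219 d=-106/73
  seg 3: a=2 b=577/219 c=-398/219 d=398/1971
S(21/4) = -901/2336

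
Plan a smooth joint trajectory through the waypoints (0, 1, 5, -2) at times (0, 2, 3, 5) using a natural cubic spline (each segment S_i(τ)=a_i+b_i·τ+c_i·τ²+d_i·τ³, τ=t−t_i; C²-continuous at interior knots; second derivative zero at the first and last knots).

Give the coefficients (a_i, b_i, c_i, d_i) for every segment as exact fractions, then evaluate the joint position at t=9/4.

Δ: Δ0=1/2, Δ1=4, Δ2=-7/2
row 1: diag=6, rhs=21; c'=1/6, d'=7/2
row 2: denom=6−1·1/6=35/6; d'=(-45−1·7/2)/(35/6)=-291/35
back: M2=-291/35
back: M1=7/2−1/6·-291/35=171/35
M: M0=0, M1=171/35, M2=-291/35, M3=0
seg 0: a=0, c=M0/2=0, d=(M1−M0)/(6·2)=57/140, b=Δ0−h0·(2M0+M1)/6=-79/70
seg 1: a=1, c=M1/2=171/70, d=(M2−M1)/(6·1)=-11/5, b=Δ1−h1·(2M1+M2)/6=263/70
seg 2: a=5, c=M2/2=-291/70, d=(M3−M2)/(6·2)=97/140, b=Δ2−h2·(2M2+M3)/6=143/70
t_q=9/4 → seg 1, τ=1/4; S=1+263/70·τ+171/70·τ²+-11/5·τ³=4609/2240

  seg 0: a=0 b=-79/70 c=0 d=57/140
  seg 1: a=1 b=263/70 c=171/70 d=-11/5
  seg 2: a=5 b=143/70 c=-291/70 d=97/140
S(9/4) = 4609/2240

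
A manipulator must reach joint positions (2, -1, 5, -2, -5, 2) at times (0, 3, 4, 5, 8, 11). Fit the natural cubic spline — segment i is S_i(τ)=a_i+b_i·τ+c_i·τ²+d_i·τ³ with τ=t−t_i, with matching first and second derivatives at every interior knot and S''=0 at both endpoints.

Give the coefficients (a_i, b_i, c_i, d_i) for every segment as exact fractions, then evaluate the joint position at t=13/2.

Δ: Δ0=-1, Δ1=6, Δ2=-7, Δ3=-1, Δ4=7/3
row 1: diag=8, rhs=42; c'=1/8, d'=21/4
row 2: denom=4−1·1/8=31/8; d'=(-78−1·21/4)/(31/8)=-666/31
row 3: denom=8−1·8/31=240/31; d'=(36−1·-666/31)/(240/31)=297/40
row 4: denom=12−3·31/80=867/80; d'=(20−3·297/40)/(867/80)=-182/867
back: M4=-182/867
back: M3=297/40−31/80·-182/867=6508/867
back: M2=-666/31−8/31·6508/867=-20306/867
back: M1=21/4−1/8·-20306/867=7090/867
M: M0=0, M1=7090/867, M2=-20306/867, M3=6508/867, M4=-182/867, M5=0
seg 0: a=2, c=M0/2=0, d=(M1−M0)/(6·3)=3545/7803, b=Δ0−h0·(2M0+M1)/6=-4412/867
seg 1: a=-1, c=M1/2=3545/867, d=(M2−M1)/(6·1)=-1522/289, b=Δ1−h1·(2M1+M2)/6=6223/867
seg 2: a=5, c=M2/2=-10153/867, d=(M3−M2)/(6·1)=4469/867, b=Δ2−h2·(2M2+M3)/6=-385/867
seg 3: a=-2, c=M3/2=3254/867, d=(M4−M3)/(6·3)=-1115/2601, b=Δ3−h3·(2M3+M4)/6=-2428/289
seg 4: a=-5, c=M4/2=-91/867, d=(M5−M4)/(6·3)=91/7803, b=Δ4−h4·(2M4+M5)/6=735/289
t_q=13/2 → seg 3, τ=3/2; S=-2+-2428/289·τ+3254/867·τ²+-1115/2601·τ³=-17581/2312

  seg 0: a=2 b=-4412/867 c=0 d=3545/7803
  seg 1: a=-1 b=6223/867 c=3545/867 d=-1522/289
  seg 2: a=5 b=-385/867 c=-10153/867 d=4469/867
  seg 3: a=-2 b=-2428/289 c=3254/867 d=-1115/2601
  seg 4: a=-5 b=735/289 c=-91/867 d=91/7803
S(13/2) = -17581/2312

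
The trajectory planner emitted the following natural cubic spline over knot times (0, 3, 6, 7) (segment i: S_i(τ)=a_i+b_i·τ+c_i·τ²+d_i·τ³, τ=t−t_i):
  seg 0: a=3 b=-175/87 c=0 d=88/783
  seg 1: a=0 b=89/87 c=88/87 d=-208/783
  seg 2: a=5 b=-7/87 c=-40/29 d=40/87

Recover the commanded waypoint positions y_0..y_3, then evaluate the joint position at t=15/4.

y_0 = S_0(0) = a_0 = 3
y_1 = S_1(0) = a_1 = 0
y_2 = S_2(0) = a_2 = 5
y_3 = S_2(1) = 4
t_q=15/4 is in segment 1 (τ=3/4); S_1(τ)=71/58

y_0=3 y_1=0 y_2=5 y_3=4
S(15/4) = 71/58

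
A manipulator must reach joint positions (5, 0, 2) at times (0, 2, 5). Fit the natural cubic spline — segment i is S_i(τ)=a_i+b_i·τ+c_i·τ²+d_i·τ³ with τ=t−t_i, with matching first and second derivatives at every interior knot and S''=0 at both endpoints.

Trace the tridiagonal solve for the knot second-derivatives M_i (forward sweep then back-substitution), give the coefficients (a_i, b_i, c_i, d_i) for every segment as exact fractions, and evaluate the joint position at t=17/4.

  seg 0: a=5 b=-47/15 c=0 d=19/120
  seg 1: a=0 b=-37/30 c=19/20 d=-19/180
S(17/4) = 213/256

Δ: Δ0=-5/2, Δ1=2/3
row 1: diag=10, rhs=19; c'=3/10, d'=19/10
back: M1=19/10
M: M0=0, M1=19/10, M2=0
seg 0: a=5, c=M0/2=0, d=(M1−M0)/(6·2)=19/120, b=Δ0−h0·(2M0+M1)/6=-47/15
seg 1: a=0, c=M1/2=19/20, d=(M2−M1)/(6·3)=-19/180, b=Δ1−h1·(2M1+M2)/6=-37/30
t_q=17/4 → seg 1, τ=9/4; S=0+-37/30·τ+19/20·τ²+-19/180·τ³=213/256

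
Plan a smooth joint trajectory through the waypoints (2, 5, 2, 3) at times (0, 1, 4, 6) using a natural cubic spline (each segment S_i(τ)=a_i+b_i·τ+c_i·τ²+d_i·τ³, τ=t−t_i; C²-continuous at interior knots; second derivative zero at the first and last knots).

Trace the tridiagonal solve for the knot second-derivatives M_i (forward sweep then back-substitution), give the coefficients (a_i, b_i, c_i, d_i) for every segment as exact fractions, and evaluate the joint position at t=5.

  seg 0: a=2 b=515/142 c=0 d=-89/142
  seg 1: a=5 b=124/71 c=-267/142 d=137/426
  seg 2: a=2 b=-121/142 c=72/71 d=-12/71
S(5) = 283/142

Δ: Δ0=3, Δ1=-1, Δ2=1/2
row 1: diag=8, rhs=-24; c'=3/8, d'=-3
row 2: denom=10−3·3/8=71/8; d'=(9−3·-3)/(71/8)=144/71
back: M2=144/71
back: M1=-3−3/8·144/71=-267/71
M: M0=0, M1=-267/71, M2=144/71, M3=0
seg 0: a=2, c=M0/2=0, d=(M1−M0)/(6·1)=-89/142, b=Δ0−h0·(2M0+M1)/6=515/142
seg 1: a=5, c=M1/2=-267/142, d=(M2−M1)/(6·3)=137/426, b=Δ1−h1·(2M1+M2)/6=124/71
seg 2: a=2, c=M2/2=72/71, d=(M3−M2)/(6·2)=-12/71, b=Δ2−h2·(2M2+M3)/6=-121/142
t_q=5 → seg 2, τ=1; S=2+-121/142·τ+72/71·τ²+-12/71·τ³=283/142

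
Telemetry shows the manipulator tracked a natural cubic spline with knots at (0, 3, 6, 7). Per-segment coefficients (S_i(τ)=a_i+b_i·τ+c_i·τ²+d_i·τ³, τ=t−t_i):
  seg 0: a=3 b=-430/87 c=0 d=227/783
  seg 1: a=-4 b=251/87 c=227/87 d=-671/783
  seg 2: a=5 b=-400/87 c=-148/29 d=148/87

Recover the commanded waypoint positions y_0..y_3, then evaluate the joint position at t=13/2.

y_0=3 y_1=-4 y_2=5 y_3=-3
S(13/2) = 95/58

y_0 = S_0(0) = a_0 = 3
y_1 = S_1(0) = a_1 = -4
y_2 = S_2(0) = a_2 = 5
y_3 = S_2(1) = -3
t_q=13/2 is in segment 2 (τ=1/2); S_2(τ)=95/58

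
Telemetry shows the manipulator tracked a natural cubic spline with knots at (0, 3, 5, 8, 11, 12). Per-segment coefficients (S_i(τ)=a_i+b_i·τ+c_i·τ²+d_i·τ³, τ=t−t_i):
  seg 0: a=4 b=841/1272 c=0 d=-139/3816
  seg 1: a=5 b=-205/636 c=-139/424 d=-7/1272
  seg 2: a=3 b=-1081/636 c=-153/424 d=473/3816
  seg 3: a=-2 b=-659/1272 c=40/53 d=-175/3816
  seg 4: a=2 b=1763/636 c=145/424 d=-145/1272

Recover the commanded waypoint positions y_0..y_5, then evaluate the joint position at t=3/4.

y_0 = S_0(0) = a_0 = 4
y_1 = S_1(0) = a_1 = 5
y_2 = S_2(0) = a_2 = 3
y_3 = S_3(0) = a_3 = -2
y_4 = S_4(0) = a_4 = 2
y_5 = S_4(1) = 5
t_q=3/4 is in segment 0 (τ=3/4); S_0(τ)=121583/27136

y_0=4 y_1=5 y_2=3 y_3=-2 y_4=2 y_5=5
S(3/4) = 121583/27136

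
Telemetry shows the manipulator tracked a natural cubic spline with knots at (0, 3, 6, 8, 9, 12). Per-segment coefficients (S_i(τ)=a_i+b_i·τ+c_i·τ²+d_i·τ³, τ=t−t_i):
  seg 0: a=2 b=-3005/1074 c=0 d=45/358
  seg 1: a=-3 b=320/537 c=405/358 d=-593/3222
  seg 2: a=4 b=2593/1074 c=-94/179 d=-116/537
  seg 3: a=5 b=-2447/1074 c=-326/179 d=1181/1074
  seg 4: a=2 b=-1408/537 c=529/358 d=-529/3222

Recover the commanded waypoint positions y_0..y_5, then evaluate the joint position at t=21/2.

y_0=2 y_1=-3 y_2=4 y_3=5 y_4=2 y_5=3
S(21/2) = 2399/2864

y_0 = S_0(0) = a_0 = 2
y_1 = S_1(0) = a_1 = -3
y_2 = S_2(0) = a_2 = 4
y_3 = S_3(0) = a_3 = 5
y_4 = S_4(0) = a_4 = 2
y_5 = S_4(3) = 3
t_q=21/2 is in segment 4 (τ=3/2); S_4(τ)=2399/2864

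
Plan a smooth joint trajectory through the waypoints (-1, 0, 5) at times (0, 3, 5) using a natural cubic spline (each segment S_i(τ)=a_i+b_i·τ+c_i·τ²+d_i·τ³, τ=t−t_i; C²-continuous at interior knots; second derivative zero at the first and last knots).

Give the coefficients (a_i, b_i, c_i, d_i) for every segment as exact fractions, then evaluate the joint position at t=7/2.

  seg 0: a=-1 b=-19/60 c=0 d=13/180
  seg 1: a=0 b=49/30 c=13/20 d=-13/120
S(7/2) = 309/320

Δ: Δ0=1/3, Δ1=5/2
row 1: diag=10, rhs=13; c'=1/5, d'=13/10
back: M1=13/10
M: M0=0, M1=13/10, M2=0
seg 0: a=-1, c=M0/2=0, d=(M1−M0)/(6·3)=13/180, b=Δ0−h0·(2M0+M1)/6=-19/60
seg 1: a=0, c=M1/2=13/20, d=(M2−M1)/(6·2)=-13/120, b=Δ1−h1·(2M1+M2)/6=49/30
t_q=7/2 → seg 1, τ=1/2; S=0+49/30·τ+13/20·τ²+-13/120·τ³=309/320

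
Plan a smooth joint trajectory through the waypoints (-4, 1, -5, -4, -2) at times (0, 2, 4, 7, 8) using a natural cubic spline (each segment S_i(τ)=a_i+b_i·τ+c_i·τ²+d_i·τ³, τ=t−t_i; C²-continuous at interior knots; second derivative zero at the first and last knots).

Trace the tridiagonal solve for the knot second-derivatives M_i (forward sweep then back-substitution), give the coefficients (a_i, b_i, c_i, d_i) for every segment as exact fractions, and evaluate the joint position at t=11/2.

Δ: Δ0=5/2, Δ1=-3, Δ2=1/3, Δ3=2
row 1: diag=8, rhs=-33; c'=1/4, d'=-33/8
row 2: denom=10−2·1/4=19/2; d'=(20−2·-33/8)/(19/2)=113/38
row 3: denom=8−3·6/19=134/19; d'=(10−3·113/38)/(134/19)=41/268
back: M3=41/268
back: M2=113/38−6/19·41/268=196/67
back: M1=-33/8−1/4·196/67=-2603/536
M: M0=0, M1=-2603/536, M2=196/67, M3=41/268, M4=0
seg 0: a=-4, c=M0/2=0, d=(M1−M0)/(6·2)=-2603/6432, b=Δ0−h0·(2M0+M1)/6=6623/1608
seg 1: a=1, c=M1/2=-2603/1072, d=(M2−M1)/(6·2)=4171/6432, b=Δ1−h1·(2M1+M2)/6=-593/804
seg 2: a=-5, c=M2/2=98/67, d=(M3−M2)/(6·3)=-743/4824, b=Δ2−h2·(2M2+M3)/6=-4291/1608
seg 3: a=-4, c=M3/2=41/536, d=(M4−M3)/(6·1)=-41/1608, b=Δ3−h3·(2M3+M4)/6=1567/804
t_q=11/2 → seg 2, τ=3/2; S=-5+-4291/1608·τ+98/67·τ²+-743/4824·τ³=-26721/4288

  seg 0: a=-4 b=6623/1608 c=0 d=-2603/6432
  seg 1: a=1 b=-593/804 c=-2603/1072 d=4171/6432
  seg 2: a=-5 b=-4291/1608 c=98/67 d=-743/4824
  seg 3: a=-4 b=1567/804 c=41/536 d=-41/1608
S(11/2) = -26721/4288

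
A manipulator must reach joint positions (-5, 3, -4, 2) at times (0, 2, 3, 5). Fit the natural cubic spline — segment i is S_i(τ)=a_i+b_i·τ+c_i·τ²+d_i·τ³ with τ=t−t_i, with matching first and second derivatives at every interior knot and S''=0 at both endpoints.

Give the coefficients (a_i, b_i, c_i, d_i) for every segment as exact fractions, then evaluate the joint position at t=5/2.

Δ: Δ0=4, Δ1=-7, Δ2=3
row 1: diag=6, rhs=-66; c'=1/6, d'=-11
row 2: denom=6−1·1/6=35/6; d'=(60−1·-11)/(35/6)=426/35
back: M2=426/35
back: M1=-11−1/6·426/35=-456/35
M: M0=0, M1=-456/35, M2=426/35, M3=0
seg 0: a=-5, c=M0/2=0, d=(M1−M0)/(6·2)=-38/35, b=Δ0−h0·(2M0+M1)/6=292/35
seg 1: a=3, c=M1/2=-228/35, d=(M2−M1)/(6·1)=21/5, b=Δ1−h1·(2M1+M2)/6=-164/35
seg 2: a=-4, c=M2/2=213/35, d=(M3−M2)/(6·2)=-71/70, b=Δ2−h2·(2M2+M3)/6=-179/35
t_q=5/2 → seg 1, τ=1/2; S=3+-164/35·τ+-228/35·τ²+21/5·τ³=-25/56

  seg 0: a=-5 b=292/35 c=0 d=-38/35
  seg 1: a=3 b=-164/35 c=-228/35 d=21/5
  seg 2: a=-4 b=-179/35 c=213/35 d=-71/70
S(5/2) = -25/56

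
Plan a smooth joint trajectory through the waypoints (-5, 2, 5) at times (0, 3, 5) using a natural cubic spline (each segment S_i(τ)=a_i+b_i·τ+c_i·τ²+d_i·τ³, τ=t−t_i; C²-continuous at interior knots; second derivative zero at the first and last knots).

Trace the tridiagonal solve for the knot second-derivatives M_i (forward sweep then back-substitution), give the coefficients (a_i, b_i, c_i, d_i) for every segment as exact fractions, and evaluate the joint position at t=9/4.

Δ: Δ0=7/3, Δ1=3/2
row 1: diag=10, rhs=-5; c'=1/5, d'=-1/2
back: M1=-1/2
M: M0=0, M1=-1/2, M2=0
seg 0: a=-5, c=M0/2=0, d=(M1−M0)/(6·3)=-1/36, b=Δ0−h0·(2M0+M1)/6=31/12
seg 1: a=2, c=M1/2=-1/4, d=(M2−M1)/(6·2)=1/24, b=Δ1−h1·(2M1+M2)/6=11/6
t_q=9/4 → seg 0, τ=9/4; S=-5+31/12·τ+0·τ²+-1/36·τ³=127/256

  seg 0: a=-5 b=31/12 c=0 d=-1/36
  seg 1: a=2 b=11/6 c=-1/4 d=1/24
S(9/4) = 127/256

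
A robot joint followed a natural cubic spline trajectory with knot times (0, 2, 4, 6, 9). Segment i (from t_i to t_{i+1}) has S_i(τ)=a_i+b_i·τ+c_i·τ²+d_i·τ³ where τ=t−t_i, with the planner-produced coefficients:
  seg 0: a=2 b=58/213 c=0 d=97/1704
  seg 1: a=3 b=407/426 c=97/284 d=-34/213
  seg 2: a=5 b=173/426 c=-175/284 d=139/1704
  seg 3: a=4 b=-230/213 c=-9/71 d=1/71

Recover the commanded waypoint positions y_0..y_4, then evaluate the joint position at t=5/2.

y_0 = S_0(0) = a_0 = 2
y_1 = S_1(0) = a_1 = 3
y_2 = S_2(0) = a_2 = 5
y_3 = S_3(0) = a_3 = 4
y_4 = S_3(3) = 0
t_q=5/2 is in segment 1 (τ=1/2); S_1(τ)=4025/1136

y_0=2 y_1=3 y_2=5 y_3=4 y_4=0
S(5/2) = 4025/1136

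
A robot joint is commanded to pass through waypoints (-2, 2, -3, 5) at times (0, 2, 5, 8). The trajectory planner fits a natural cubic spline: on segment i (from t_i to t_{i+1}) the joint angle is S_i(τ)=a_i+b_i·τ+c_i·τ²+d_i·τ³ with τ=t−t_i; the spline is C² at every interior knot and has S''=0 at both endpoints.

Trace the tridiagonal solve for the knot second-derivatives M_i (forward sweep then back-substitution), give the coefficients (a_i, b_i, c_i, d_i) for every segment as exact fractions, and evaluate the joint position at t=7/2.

  seg 0: a=-2 b=112/37 c=0 d=-19/74
  seg 1: a=2 b=-2/37 c=-57/37 d=334/999
  seg 2: a=-3 b=-10/37 c=163/111 d=-163/999
S(7/2) = -31/74

Δ: Δ0=2, Δ1=-5/3, Δ2=8/3
row 1: diag=10, rhs=-22; c'=3/10, d'=-11/5
row 2: denom=12−3·3/10=111/10; d'=(26−3·-11/5)/(111/10)=326/111
back: M2=326/111
back: M1=-11/5−3/10·326/111=-114/37
M: M0=0, M1=-114/37, M2=326/111, M3=0
seg 0: a=-2, c=M0/2=0, d=(M1−M0)/(6·2)=-19/74, b=Δ0−h0·(2M0+M1)/6=112/37
seg 1: a=2, c=M1/2=-57/37, d=(M2−M1)/(6·3)=334/999, b=Δ1−h1·(2M1+M2)/6=-2/37
seg 2: a=-3, c=M2/2=163/111, d=(M3−M2)/(6·3)=-163/999, b=Δ2−h2·(2M2+M3)/6=-10/37
t_q=7/2 → seg 1, τ=3/2; S=2+-2/37·τ+-57/37·τ²+334/999·τ³=-31/74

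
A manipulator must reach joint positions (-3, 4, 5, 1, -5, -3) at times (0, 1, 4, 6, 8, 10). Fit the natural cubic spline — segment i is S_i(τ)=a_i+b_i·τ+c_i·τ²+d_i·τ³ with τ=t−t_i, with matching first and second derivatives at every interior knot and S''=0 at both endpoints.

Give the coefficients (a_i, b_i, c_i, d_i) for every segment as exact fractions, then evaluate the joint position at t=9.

Δ: Δ0=7, Δ1=1/3, Δ2=-2, Δ3=-3, Δ4=1
row 1: diag=8, rhs=-40; c'=3/8, d'=-5
row 2: denom=10−3·3/8=71/8; d'=(-14−3·-5)/(71/8)=8/71
row 3: denom=8−2·16/71=536/71; d'=(-6−2·8/71)/(536/71)=-221/268
row 4: denom=8−2·71/268=1001/134; d'=(24−2·-221/268)/(1001/134)=491/143
back: M4=491/143
back: M3=-221/268−71/268·491/143=-248/143
back: M2=8/71−16/71·-248/143=72/143
back: M1=-5−3/8·72/143=-742/143
M: M0=0, M1=-742/143, M2=72/143, M3=-248/143, M4=491/143, M5=0
seg 0: a=-3, c=M0/2=0, d=(M1−M0)/(6·1)=-371/429, b=Δ0−h0·(2M0+M1)/6=3374/429
seg 1: a=4, c=M1/2=-371/143, d=(M2−M1)/(6·3)=37/117, b=Δ1−h1·(2M1+M2)/6=2261/429
seg 2: a=5, c=M2/2=36/143, d=(M3−M2)/(6·2)=-80/429, b=Δ2−h2·(2M2+M3)/6=-58/33
seg 3: a=1, c=M3/2=-124/143, d=(M4−M3)/(6·2)=739/1716, b=Δ3−h3·(2M3+M4)/6=-1282/429
seg 4: a=-5, c=M4/2=491/286, d=(M5−M4)/(6·2)=-491/1716, b=Δ4−h4·(2M4+M5)/6=-553/429
t_q=9 → seg 4, τ=1; S=-5+-553/429·τ+491/286·τ²+-491/1716·τ³=-2779/572

  seg 0: a=-3 b=3374/429 c=0 d=-371/429
  seg 1: a=4 b=2261/429 c=-371/143 d=37/117
  seg 2: a=5 b=-58/33 c=36/143 d=-80/429
  seg 3: a=1 b=-1282/429 c=-124/143 d=739/1716
  seg 4: a=-5 b=-553/429 c=491/286 d=-491/1716
S(9) = -2779/572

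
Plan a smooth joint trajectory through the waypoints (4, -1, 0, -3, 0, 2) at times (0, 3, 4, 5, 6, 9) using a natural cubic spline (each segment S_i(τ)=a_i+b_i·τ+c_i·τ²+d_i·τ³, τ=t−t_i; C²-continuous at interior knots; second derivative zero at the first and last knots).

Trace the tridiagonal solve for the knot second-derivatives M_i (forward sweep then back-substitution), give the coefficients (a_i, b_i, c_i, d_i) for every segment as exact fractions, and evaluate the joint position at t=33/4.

  seg 0: a=4 b=-982/299 c=0 d=1451/8073
  seg 1: a=-1 b=469/299 c=1451/897 d=-1961/897
  seg 2: a=0 b=-1574/897 c=-4432/897 d=85/23
  seg 3: a=-3 b=-493/897 c=5513/897 d=-2329/897
  seg 4: a=0 b=1182/299 c=-1474/897 d=1474/8073
S(33/4) = 25407/9568

Δ: Δ0=-5/3, Δ1=1, Δ2=-3, Δ3=3, Δ4=2/3
row 1: diag=8, rhs=16; c'=1/8, d'=2
row 2: denom=4−1·1/8=31/8; d'=(-24−1·2)/(31/8)=-208/31
row 3: denom=4−1·8/31=116/31; d'=(36−1·-208/31)/(116/31)=331/29
row 4: denom=8−1·31/116=897/116; d'=(-14−1·331/29)/(897/116)=-2948/897
back: M4=-2948/897
back: M3=331/29−31/116·-2948/897=11026/897
back: M2=-208/31−8/31·11026/897=-8864/897
back: M1=2−1/8·-8864/897=2902/897
M: M0=0, M1=2902/897, M2=-8864/897, M3=11026/897, M4=-2948/897, M5=0
seg 0: a=4, c=M0/2=0, d=(M1−M0)/(6·3)=1451/8073, b=Δ0−h0·(2M0+M1)/6=-982/299
seg 1: a=-1, c=M1/2=1451/897, d=(M2−M1)/(6·1)=-1961/897, b=Δ1−h1·(2M1+M2)/6=469/299
seg 2: a=0, c=M2/2=-4432/897, d=(M3−M2)/(6·1)=85/23, b=Δ2−h2·(2M2+M3)/6=-1574/897
seg 3: a=-3, c=M3/2=5513/897, d=(M4−M3)/(6·1)=-2329/897, b=Δ3−h3·(2M3+M4)/6=-493/897
seg 4: a=0, c=M4/2=-1474/897, d=(M5−M4)/(6·3)=1474/8073, b=Δ4−h4·(2M4+M5)/6=1182/299
t_q=33/4 → seg 4, τ=9/4; S=0+1182/299·τ+-1474/897·τ²+1474/8073·τ³=25407/9568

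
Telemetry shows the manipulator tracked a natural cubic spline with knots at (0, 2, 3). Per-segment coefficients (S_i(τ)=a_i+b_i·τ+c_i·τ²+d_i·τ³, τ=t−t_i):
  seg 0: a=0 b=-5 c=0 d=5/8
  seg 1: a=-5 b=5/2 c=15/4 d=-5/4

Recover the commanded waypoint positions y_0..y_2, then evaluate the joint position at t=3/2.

y_0=0 y_1=-5 y_2=0
S(3/2) = -345/64

y_0 = S_0(0) = a_0 = 0
y_1 = S_1(0) = a_1 = -5
y_2 = S_1(1) = 0
t_q=3/2 is in segment 0 (τ=3/2); S_0(τ)=-345/64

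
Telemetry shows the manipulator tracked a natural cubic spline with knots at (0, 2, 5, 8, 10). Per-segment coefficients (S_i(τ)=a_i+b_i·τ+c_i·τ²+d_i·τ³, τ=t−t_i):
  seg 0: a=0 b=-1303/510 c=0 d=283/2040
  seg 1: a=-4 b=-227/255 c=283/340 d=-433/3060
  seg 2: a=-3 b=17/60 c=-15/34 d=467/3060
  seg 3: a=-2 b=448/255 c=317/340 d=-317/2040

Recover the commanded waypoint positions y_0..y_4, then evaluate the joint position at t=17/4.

y_0=0 y_1=-4 y_2=-3 y_3=-2 y_4=4
S(17/4) = -14801/4352

y_0 = S_0(0) = a_0 = 0
y_1 = S_1(0) = a_1 = -4
y_2 = S_2(0) = a_2 = -3
y_3 = S_3(0) = a_3 = -2
y_4 = S_3(2) = 4
t_q=17/4 is in segment 1 (τ=9/4); S_1(τ)=-14801/4352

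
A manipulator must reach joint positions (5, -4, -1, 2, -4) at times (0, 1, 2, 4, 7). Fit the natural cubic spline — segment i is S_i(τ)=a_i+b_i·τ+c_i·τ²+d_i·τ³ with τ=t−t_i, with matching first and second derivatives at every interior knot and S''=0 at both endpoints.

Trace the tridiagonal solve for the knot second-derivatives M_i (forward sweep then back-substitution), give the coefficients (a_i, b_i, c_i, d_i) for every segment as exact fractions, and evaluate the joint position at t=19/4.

  seg 0: a=5 b=-1303/107 c=0 d=340/107
  seg 1: a=-4 b=-283/107 c=1020/107 d=-416/107
  seg 2: a=-1 b=509/107 c=-228/107 d=215/856
  seg 3: a=2 b=-161/214 c=-267/428 d=89/1284
S(19/4) = 30517/27392

Δ: Δ0=-9, Δ1=3, Δ2=3/2, Δ3=-2
row 1: diag=4, rhs=72; c'=1/4, d'=18
row 2: denom=6−1·1/4=23/4; d'=(-9−1·18)/(23/4)=-108/23
row 3: denom=10−2·8/23=214/23; d'=(-21−2·-108/23)/(214/23)=-267/214
back: M3=-267/214
back: M2=-108/23−8/23·-267/214=-456/107
back: M1=18−1/4·-456/107=2040/107
M: M0=0, M1=2040/107, M2=-456/107, M3=-267/214, M4=0
seg 0: a=5, c=M0/2=0, d=(M1−M0)/(6·1)=340/107, b=Δ0−h0·(2M0+M1)/6=-1303/107
seg 1: a=-4, c=M1/2=1020/107, d=(M2−M1)/(6·1)=-416/107, b=Δ1−h1·(2M1+M2)/6=-283/107
seg 2: a=-1, c=M2/2=-228/107, d=(M3−M2)/(6·2)=215/856, b=Δ2−h2·(2M2+M3)/6=509/107
seg 3: a=2, c=M3/2=-267/428, d=(M4−M3)/(6·3)=89/1284, b=Δ3−h3·(2M3+M4)/6=-161/214
t_q=19/4 → seg 3, τ=3/4; S=2+-161/214·τ+-267/428·τ²+89/1284·τ³=30517/27392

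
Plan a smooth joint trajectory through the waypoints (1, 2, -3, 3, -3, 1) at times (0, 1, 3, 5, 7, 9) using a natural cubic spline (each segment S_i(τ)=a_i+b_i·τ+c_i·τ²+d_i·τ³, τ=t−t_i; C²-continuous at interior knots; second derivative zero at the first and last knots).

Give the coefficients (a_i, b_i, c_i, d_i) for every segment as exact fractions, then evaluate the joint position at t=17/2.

Δ: Δ0=1, Δ1=-5/2, Δ2=3, Δ3=-3, Δ4=2
row 1: diag=6, rhs=-21; c'=1/3, d'=-7/2
row 2: denom=8−2·1/3=22/3; d'=(33−2·-7/2)/(22/3)=60/11
row 3: denom=8−2·3/11=82/11; d'=(-36−2·60/11)/(82/11)=-258/41
row 4: denom=8−2·11/41=306/41; d'=(30−2·-258/41)/(306/41)=97/17
back: M4=97/17
back: M3=-258/41−11/41·97/17=-133/17
back: M2=60/11−3/11·-133/17=129/17
back: M1=-7/2−1/3·129/17=-205/34
M: M0=0, M1=-205/34, M2=129/17, M3=-133/17, M4=97/17, M5=0
seg 0: a=1, c=M0/2=0, d=(M1−M0)/(6·1)=-205/204, b=Δ0−h0·(2M0+M1)/6=409/204
seg 1: a=2, c=M1/2=-205/68, d=(M2−M1)/(6·2)=463/408, b=Δ1−h1·(2M1+M2)/6=-103/102
seg 2: a=-3, c=M2/2=129/34, d=(M3−M2)/(6·2)=-131/102, b=Δ2−h2·(2M2+M3)/6=28/51
seg 3: a=3, c=M3/2=-133/34, d=(M4−M3)/(6·2)=115/102, b=Δ3−h3·(2M3+M4)/6=16/51
seg 4: a=-3, c=M4/2=97/34, d=(M5−M4)/(6·2)=-97/204, b=Δ4−h4·(2M4+M5)/6=-92/51
t_q=17/2 → seg 4, τ=3/2; S=-3+-92/51·τ+97/34·τ²+-97/204·τ³=-485/544

  seg 0: a=1 b=409/204 c=0 d=-205/204
  seg 1: a=2 b=-103/102 c=-205/68 d=463/408
  seg 2: a=-3 b=28/51 c=129/34 d=-131/102
  seg 3: a=3 b=16/51 c=-133/34 d=115/102
  seg 4: a=-3 b=-92/51 c=97/34 d=-97/204
S(17/2) = -485/544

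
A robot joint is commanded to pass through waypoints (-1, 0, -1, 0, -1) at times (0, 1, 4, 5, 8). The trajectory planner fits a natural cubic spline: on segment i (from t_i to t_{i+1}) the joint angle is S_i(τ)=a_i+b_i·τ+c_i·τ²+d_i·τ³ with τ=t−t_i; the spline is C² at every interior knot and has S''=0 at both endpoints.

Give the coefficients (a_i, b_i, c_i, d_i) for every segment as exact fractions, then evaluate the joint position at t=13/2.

  seg 0: a=-1 b=23/18 c=0 d=-5/18
  seg 1: a=0 b=4/9 c=-5/6 d=31/162
  seg 2: a=-1 b=11/18 c=8/9 d=-1/2
  seg 3: a=0 b=8/9 c=-11/18 d=11/162
S(13/2) = 3/16

Δ: Δ0=1, Δ1=-1/3, Δ2=1, Δ3=-1/3
row 1: diag=8, rhs=-8; c'=3/8, d'=-1
row 2: denom=8−3·3/8=55/8; d'=(8−3·-1)/(55/8)=8/5
row 3: denom=8−1·8/55=432/55; d'=(-8−1·8/5)/(432/55)=-11/9
back: M3=-11/9
back: M2=8/5−8/55·-11/9=16/9
back: M1=-1−3/8·16/9=-5/3
M: M0=0, M1=-5/3, M2=16/9, M3=-11/9, M4=0
seg 0: a=-1, c=M0/2=0, d=(M1−M0)/(6·1)=-5/18, b=Δ0−h0·(2M0+M1)/6=23/18
seg 1: a=0, c=M1/2=-5/6, d=(M2−M1)/(6·3)=31/162, b=Δ1−h1·(2M1+M2)/6=4/9
seg 2: a=-1, c=M2/2=8/9, d=(M3−M2)/(6·1)=-1/2, b=Δ2−h2·(2M2+M3)/6=11/18
seg 3: a=0, c=M3/2=-11/18, d=(M4−M3)/(6·3)=11/162, b=Δ3−h3·(2M3+M4)/6=8/9
t_q=13/2 → seg 3, τ=3/2; S=0+8/9·τ+-11/18·τ²+11/162·τ³=3/16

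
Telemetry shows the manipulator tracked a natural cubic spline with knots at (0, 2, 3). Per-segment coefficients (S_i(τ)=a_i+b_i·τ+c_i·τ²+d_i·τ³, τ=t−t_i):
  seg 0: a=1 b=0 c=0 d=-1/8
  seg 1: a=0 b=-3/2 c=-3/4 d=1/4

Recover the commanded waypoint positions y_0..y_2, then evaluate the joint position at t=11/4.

y_0 = S_0(0) = a_0 = 1
y_1 = S_1(0) = a_1 = 0
y_2 = S_1(1) = -2
t_q=11/4 is in segment 1 (τ=3/4); S_1(τ)=-369/256

y_0=1 y_1=0 y_2=-2
S(11/4) = -369/256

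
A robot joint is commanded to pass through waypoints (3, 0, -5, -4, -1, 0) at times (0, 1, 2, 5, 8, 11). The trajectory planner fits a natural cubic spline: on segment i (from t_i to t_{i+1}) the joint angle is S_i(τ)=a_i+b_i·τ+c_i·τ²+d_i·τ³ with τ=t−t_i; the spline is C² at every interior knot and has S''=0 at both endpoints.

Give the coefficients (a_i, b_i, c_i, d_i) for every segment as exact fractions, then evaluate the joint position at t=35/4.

Δ: Δ0=-3, Δ1=-5, Δ2=1/3, Δ3=1, Δ4=1/3
row 1: diag=4, rhs=-12; c'=1/4, d'=-3
row 2: denom=8−1·1/4=31/4; d'=(32−1·-3)/(31/4)=140/31
row 3: denom=12−3·12/31=336/31; d'=(4−3·140/31)/(336/31)=-37/42
row 4: denom=12−3·31/112=1251/112; d'=(-4−3·-37/42)/(1251/112)=-152/1251
back: M4=-152/1251
back: M3=-37/42−31/112·-152/1251=-1060/1251
back: M2=140/31−12/31·-1060/1251=2020/417
back: M1=-3−1/4·2020/417=-1756/417
M: M0=0, M1=-1756/417, M2=2020/417, M3=-1060/1251, M4=-152/1251, M5=0
seg 0: a=3, c=M0/2=0, d=(M1−M0)/(6·1)=-878/1251, b=Δ0−h0·(2M0+M1)/6=-2875/1251
seg 1: a=0, c=M1/2=-878/417, d=(M2−M1)/(6·1)=1888/1251, b=Δ1−h1·(2M1+M2)/6=-5509/1251
seg 2: a=-5, c=M2/2=1010/417, d=(M3−M2)/(6·3)=-3560/11259, b=Δ2−h2·(2M2+M3)/6=-5113/1251
seg 3: a=-4, c=M3/2=-530/1251, d=(M4−M3)/(6·3)=454/11259, b=Δ3−h3·(2M3+M4)/6=2387/1251
seg 4: a=-1, c=M4/2=-76/1251, d=(M5−M4)/(6·3)=76/11259, b=Δ4−h4·(2M4+M5)/6=569/1251
t_q=35/4 → seg 4, τ=3/4; S=-1+569/1251·τ+-76/1251·τ²+76/11259·τ³=-1535/2224

  seg 0: a=3 b=-2875/1251 c=0 d=-878/1251
  seg 1: a=0 b=-5509/1251 c=-878/417 d=1888/1251
  seg 2: a=-5 b=-5113/1251 c=1010/417 d=-3560/11259
  seg 3: a=-4 b=2387/1251 c=-530/1251 d=454/11259
  seg 4: a=-1 b=569/1251 c=-76/1251 d=76/11259
S(35/4) = -1535/2224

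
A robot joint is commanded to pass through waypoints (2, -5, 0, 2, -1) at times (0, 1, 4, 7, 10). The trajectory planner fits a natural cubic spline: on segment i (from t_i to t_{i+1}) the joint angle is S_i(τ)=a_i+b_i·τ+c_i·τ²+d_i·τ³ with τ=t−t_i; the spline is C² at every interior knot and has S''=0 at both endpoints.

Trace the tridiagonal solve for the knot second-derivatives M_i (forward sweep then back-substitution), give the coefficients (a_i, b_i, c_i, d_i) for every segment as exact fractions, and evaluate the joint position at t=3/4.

Δ: Δ0=-7, Δ1=5/3, Δ2=2/3, Δ3=-1
row 1: diag=8, rhs=52; c'=3/8, d'=13/2
row 2: denom=12−3·3/8=87/8; d'=(-6−3·13/2)/(87/8)=-68/29
row 3: denom=12−3·8/29=324/29; d'=(-10−3·-68/29)/(324/29)=-43/162
back: M3=-43/162
back: M2=-68/29−8/29·-43/162=-184/81
back: M1=13/2−3/8·-184/81=397/54
M: M0=0, M1=397/54, M2=-184/81, M3=-43/162, M4=0
seg 0: a=2, c=M0/2=0, d=(M1−M0)/(6·1)=397/324, b=Δ0−h0·(2M0+M1)/6=-2665/324
seg 1: a=-5, c=M1/2=397/108, d=(M2−M1)/(6·3)=-1559/2916, b=Δ1−h1·(2M1+M2)/6=-737/162
seg 2: a=0, c=M2/2=-92/81, d=(M3−M2)/(6·3)=325/2916, b=Δ2−h2·(2M2+M3)/6=995/324
seg 3: a=2, c=M3/2=-43/324, d=(M4−M3)/(6·3)=43/2916, b=Δ3−h3·(2M3+M4)/6=-119/162
t_q=3/4 → seg 0, τ=3/4; S=2+-2665/324·τ+0·τ²+397/324·τ³=-25243/6912

  seg 0: a=2 b=-2665/324 c=0 d=397/324
  seg 1: a=-5 b=-737/162 c=397/108 d=-1559/2916
  seg 2: a=0 b=995/324 c=-92/81 d=325/2916
  seg 3: a=2 b=-119/162 c=-43/324 d=43/2916
S(3/4) = -25243/6912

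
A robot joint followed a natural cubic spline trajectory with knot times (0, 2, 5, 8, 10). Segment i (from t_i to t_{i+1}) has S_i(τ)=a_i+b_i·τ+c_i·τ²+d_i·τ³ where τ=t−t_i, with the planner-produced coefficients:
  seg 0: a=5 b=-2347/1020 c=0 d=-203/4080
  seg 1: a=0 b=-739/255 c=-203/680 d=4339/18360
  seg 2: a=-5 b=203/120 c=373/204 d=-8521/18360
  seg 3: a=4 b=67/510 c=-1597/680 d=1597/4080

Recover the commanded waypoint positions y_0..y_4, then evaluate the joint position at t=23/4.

y_0=5 y_1=0 y_2=-5 y_3=4 y_4=-2
S(23/4) = -25229/8704

y_0 = S_0(0) = a_0 = 5
y_1 = S_1(0) = a_1 = 0
y_2 = S_2(0) = a_2 = -5
y_3 = S_3(0) = a_3 = 4
y_4 = S_3(2) = -2
t_q=23/4 is in segment 2 (τ=3/4); S_2(τ)=-25229/8704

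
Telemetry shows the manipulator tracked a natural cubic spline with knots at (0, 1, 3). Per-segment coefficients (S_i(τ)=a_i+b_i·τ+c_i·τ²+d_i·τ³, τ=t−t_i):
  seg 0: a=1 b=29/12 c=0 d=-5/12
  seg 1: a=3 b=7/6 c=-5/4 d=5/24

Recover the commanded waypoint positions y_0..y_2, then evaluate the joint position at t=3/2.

y_0=1 y_1=3 y_2=2
S(3/2) = 211/64

y_0 = S_0(0) = a_0 = 1
y_1 = S_1(0) = a_1 = 3
y_2 = S_1(2) = 2
t_q=3/2 is in segment 1 (τ=1/2); S_1(τ)=211/64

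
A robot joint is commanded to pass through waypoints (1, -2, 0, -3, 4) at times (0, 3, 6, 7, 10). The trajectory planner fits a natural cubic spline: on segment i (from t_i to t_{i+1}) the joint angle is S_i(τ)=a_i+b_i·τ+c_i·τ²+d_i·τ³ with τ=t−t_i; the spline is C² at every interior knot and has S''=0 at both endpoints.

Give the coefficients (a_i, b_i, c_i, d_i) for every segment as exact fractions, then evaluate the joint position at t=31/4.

Δ: Δ0=-1, Δ1=2/3, Δ2=-3, Δ3=7/3
row 1: diag=12, rhs=10; c'=1/4, d'=5/6
row 2: denom=8−3·1/4=29/4; d'=(-22−3·5/6)/(29/4)=-98/29
row 3: denom=8−1·4/29=228/29; d'=(32−1·-98/29)/(228/29)=9/2
back: M3=9/2
back: M2=-98/29−4/29·9/2=-4
back: M1=5/6−1/4·-4=11/6
M: M0=0, M1=11/6, M2=-4, M3=9/2, M4=0
seg 0: a=1, c=M0/2=0, d=(M1−M0)/(6·3)=11/108, b=Δ0−h0·(2M0+M1)/6=-23/12
seg 1: a=-2, c=M1/2=11/12, d=(M2−M1)/(6·3)=-35/108, b=Δ1−h1·(2M1+M2)/6=5/6
seg 2: a=0, c=M2/2=-2, d=(M3−M2)/(6·1)=17/12, b=Δ2−h2·(2M2+M3)/6=-29/12
seg 3: a=-3, c=M3/2=9/4, d=(M4−M3)/(6·3)=-1/4, b=Δ3−h3·(2M3+M4)/6=-13/6
t_q=31/4 → seg 3, τ=3/4; S=-3+-13/6·τ+9/4·τ²+-1/4·τ³=-887/256

  seg 0: a=1 b=-23/12 c=0 d=11/108
  seg 1: a=-2 b=5/6 c=11/12 d=-35/108
  seg 2: a=0 b=-29/12 c=-2 d=17/12
  seg 3: a=-3 b=-13/6 c=9/4 d=-1/4
S(31/4) = -887/256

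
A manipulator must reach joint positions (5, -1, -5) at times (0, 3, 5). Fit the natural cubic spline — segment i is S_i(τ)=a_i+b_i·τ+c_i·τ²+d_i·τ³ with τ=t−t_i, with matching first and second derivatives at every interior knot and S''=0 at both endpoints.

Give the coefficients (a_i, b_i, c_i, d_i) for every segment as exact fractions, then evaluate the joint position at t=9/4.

  seg 0: a=5 b=-2 c=0 d=0
  seg 1: a=-1 b=-2 c=0 d=0
S(9/4) = 1/2

Δ: Δ0=-2, Δ1=-2
row 1: diag=10, rhs=0; c'=1/5, d'=0
back: M1=0
M: M0=0, M1=0, M2=0
seg 0: a=5, c=M0/2=0, d=(M1−M0)/(6·3)=0, b=Δ0−h0·(2M0+M1)/6=-2
seg 1: a=-1, c=M1/2=0, d=(M2−M1)/(6·2)=0, b=Δ1−h1·(2M1+M2)/6=-2
t_q=9/4 → seg 0, τ=9/4; S=5+-2·τ+0·τ²+0·τ³=1/2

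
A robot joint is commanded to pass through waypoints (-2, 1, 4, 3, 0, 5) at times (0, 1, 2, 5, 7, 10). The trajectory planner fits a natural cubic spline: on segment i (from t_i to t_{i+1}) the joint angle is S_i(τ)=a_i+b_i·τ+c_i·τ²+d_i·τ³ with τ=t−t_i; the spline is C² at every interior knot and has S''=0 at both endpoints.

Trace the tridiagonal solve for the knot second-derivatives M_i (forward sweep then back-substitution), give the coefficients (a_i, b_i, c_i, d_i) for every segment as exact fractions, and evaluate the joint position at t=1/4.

Δ: Δ0=3, Δ1=3, Δ2=-1/3, Δ3=-3/2, Δ4=5/3
row 1: diag=4, rhs=0; c'=1/4, d'=0
row 2: denom=8−1·1/4=31/4; d'=(-20−1·0)/(31/4)=-80/31
row 3: denom=10−3·12/31=274/31; d'=(-7−3·-80/31)/(274/31)=23/274
row 4: denom=10−2·31/137=1308/137; d'=(19−2·23/274)/(1308/137)=215/109
back: M4=215/109
back: M3=23/274−31/137·215/109=-79/218
back: M2=-80/31−12/31·-79/218=-266/109
back: M1=0−1/4·-266/109=133/218
M: M0=0, M1=133/218, M2=-266/109, M3=-79/218, M4=215/109, M5=0
seg 0: a=-2, c=M0/2=0, d=(M1−M0)/(6·1)=133/1308, b=Δ0−h0·(2M0+M1)/6=3791/1308
seg 1: a=1, c=M1/2=133/436, d=(M2−M1)/(6·1)=-665/1308, b=Δ1−h1·(2M1+M2)/6=2095/654
seg 2: a=4, c=M2/2=-133/109, d=(M3−M2)/(6·3)=151/1308, b=Δ2−h2·(2M2+M3)/6=2993/1308
seg 3: a=3, c=M3/2=-79/436, d=(M4−M3)/(6·2)=509/2616, b=Δ3−h3·(2M3+M4)/6=-1253/654
seg 4: a=0, c=M4/2=215/218, d=(M5−M4)/(6·3)=-215/1962, b=Δ4−h4·(2M4+M5)/6=-100/327
t_q=1/4 → seg 0, τ=1/4; S=-2+3791/1308·τ+0·τ²+133/1308·τ³=-35545/27904

  seg 0: a=-2 b=3791/1308 c=0 d=133/1308
  seg 1: a=1 b=2095/654 c=133/436 d=-665/1308
  seg 2: a=4 b=2993/1308 c=-133/109 d=151/1308
  seg 3: a=3 b=-1253/654 c=-79/436 d=509/2616
  seg 4: a=0 b=-100/327 c=215/218 d=-215/1962
S(1/4) = -35545/27904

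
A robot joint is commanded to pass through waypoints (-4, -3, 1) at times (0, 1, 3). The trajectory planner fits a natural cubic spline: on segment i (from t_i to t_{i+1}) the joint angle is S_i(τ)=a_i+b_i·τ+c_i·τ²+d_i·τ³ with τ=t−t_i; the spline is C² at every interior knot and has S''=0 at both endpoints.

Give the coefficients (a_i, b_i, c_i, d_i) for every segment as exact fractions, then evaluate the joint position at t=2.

  seg 0: a=-4 b=5/6 c=0 d=1/6
  seg 1: a=-3 b=4/3 c=1/2 d=-1/12
S(2) = -5/4

Δ: Δ0=1, Δ1=2
row 1: diag=6, rhs=6; c'=1/3, d'=1
back: M1=1
M: M0=0, M1=1, M2=0
seg 0: a=-4, c=M0/2=0, d=(M1−M0)/(6·1)=1/6, b=Δ0−h0·(2M0+M1)/6=5/6
seg 1: a=-3, c=M1/2=1/2, d=(M2−M1)/(6·2)=-1/12, b=Δ1−h1·(2M1+M2)/6=4/3
t_q=2 → seg 1, τ=1; S=-3+4/3·τ+1/2·τ²+-1/12·τ³=-5/4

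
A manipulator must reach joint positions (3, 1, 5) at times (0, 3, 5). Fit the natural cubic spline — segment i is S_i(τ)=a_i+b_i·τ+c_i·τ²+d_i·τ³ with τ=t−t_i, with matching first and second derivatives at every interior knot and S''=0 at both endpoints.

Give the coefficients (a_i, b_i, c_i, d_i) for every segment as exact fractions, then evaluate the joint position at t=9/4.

  seg 0: a=3 b=-22/15 c=0 d=4/45
  seg 1: a=1 b=14/15 c=4/5 d=-2/15
S(9/4) = 57/80

Δ: Δ0=-2/3, Δ1=2
row 1: diag=10, rhs=16; c'=1/5, d'=8/5
back: M1=8/5
M: M0=0, M1=8/5, M2=0
seg 0: a=3, c=M0/2=0, d=(M1−M0)/(6·3)=4/45, b=Δ0−h0·(2M0+M1)/6=-22/15
seg 1: a=1, c=M1/2=4/5, d=(M2−M1)/(6·2)=-2/15, b=Δ1−h1·(2M1+M2)/6=14/15
t_q=9/4 → seg 0, τ=9/4; S=3+-22/15·τ+0·τ²+4/45·τ³=57/80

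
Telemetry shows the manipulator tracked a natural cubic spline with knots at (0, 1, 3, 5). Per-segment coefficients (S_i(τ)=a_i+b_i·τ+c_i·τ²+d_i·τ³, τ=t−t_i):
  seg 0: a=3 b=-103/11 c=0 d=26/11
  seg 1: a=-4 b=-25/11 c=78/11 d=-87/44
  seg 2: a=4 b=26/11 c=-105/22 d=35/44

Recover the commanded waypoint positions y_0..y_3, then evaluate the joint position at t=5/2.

y_0 = S_0(0) = a_0 = 3
y_1 = S_1(0) = a_1 = -4
y_2 = S_2(0) = a_2 = 4
y_3 = S_2(2) = -4
t_q=5/2 is in segment 1 (τ=3/2); S_1(τ)=659/352

y_0=3 y_1=-4 y_2=4 y_3=-4
S(5/2) = 659/352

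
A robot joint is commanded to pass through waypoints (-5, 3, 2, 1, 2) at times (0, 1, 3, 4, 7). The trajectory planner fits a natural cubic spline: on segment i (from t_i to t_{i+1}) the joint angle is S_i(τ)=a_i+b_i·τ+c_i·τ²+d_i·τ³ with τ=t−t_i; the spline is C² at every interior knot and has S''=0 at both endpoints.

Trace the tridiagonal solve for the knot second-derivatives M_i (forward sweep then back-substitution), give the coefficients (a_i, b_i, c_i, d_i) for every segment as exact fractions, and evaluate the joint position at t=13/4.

Δ: Δ0=8, Δ1=-1/2, Δ2=-1, Δ3=1/3
row 1: diag=6, rhs=-51; c'=1/3, d'=-17/2
row 2: denom=6−2·1/3=16/3; d'=(-3−2·-17/2)/(16/3)=21/8
row 3: denom=8−1·3/16=125/16; d'=(8−1·21/8)/(125/16)=86/125
back: M3=86/125
back: M2=21/8−3/16·86/125=312/125
back: M1=-17/2−1/3·312/125=-2333/250
M: M0=0, M1=-2333/250, M2=312/125, M3=86/125, M4=0
seg 0: a=-5, c=M0/2=0, d=(M1−M0)/(6·1)=-2333/1500, b=Δ0−h0·(2M0+M1)/6=14333/1500
seg 1: a=3, c=M1/2=-2333/500, d=(M2−M1)/(6·2)=2957/3000, b=Δ1−h1·(2M1+M2)/6=3667/750
seg 2: a=2, c=M2/2=156/125, d=(M3−M2)/(6·1)=-113/375, b=Δ2−h2·(2M2+M3)/6=-146/75
seg 3: a=1, c=M3/2=43/125, d=(M4−M3)/(6·3)=-43/1125, b=Δ3−h3·(2M3+M4)/6=-133/375
t_q=13/4 → seg 2, τ=1/4; S=2+-146/75·τ+156/125·τ²+-113/375·τ³=12693/8000

  seg 0: a=-5 b=14333/1500 c=0 d=-2333/1500
  seg 1: a=3 b=3667/750 c=-2333/500 d=2957/3000
  seg 2: a=2 b=-146/75 c=156/125 d=-113/375
  seg 3: a=1 b=-133/375 c=43/125 d=-43/1125
S(13/4) = 12693/8000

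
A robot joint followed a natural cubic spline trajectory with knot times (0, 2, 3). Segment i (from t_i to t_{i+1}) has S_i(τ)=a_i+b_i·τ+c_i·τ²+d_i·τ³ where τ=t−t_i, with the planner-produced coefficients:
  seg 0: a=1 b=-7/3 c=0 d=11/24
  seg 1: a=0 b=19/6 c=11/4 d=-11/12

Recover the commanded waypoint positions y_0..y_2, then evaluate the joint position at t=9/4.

y_0 = S_0(0) = a_0 = 1
y_1 = S_1(0) = a_1 = 0
y_2 = S_1(1) = 5
t_q=9/4 is in segment 1 (τ=1/4); S_1(τ)=243/256

y_0=1 y_1=0 y_2=5
S(9/4) = 243/256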